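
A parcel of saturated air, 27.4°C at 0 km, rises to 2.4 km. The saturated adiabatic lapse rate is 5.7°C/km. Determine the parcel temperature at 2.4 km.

13.72°C

0–2400 m, saturated adiabatic: Δz = 2.4 km ⇒ ΔT = -13.68°C; T = 13.72°C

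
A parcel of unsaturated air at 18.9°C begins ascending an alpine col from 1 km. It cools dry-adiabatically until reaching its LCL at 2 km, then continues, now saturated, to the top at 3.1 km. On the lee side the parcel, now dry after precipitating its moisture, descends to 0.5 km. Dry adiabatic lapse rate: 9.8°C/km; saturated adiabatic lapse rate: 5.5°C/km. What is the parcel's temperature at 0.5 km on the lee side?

1000 → 2000 m (dry, 9.8°C/km): ΔT = -9.8 × 1 = -9.8°C → T = 9.1°C
2000 → 3100 m (saturated, 5.5°C/km): ΔT = -5.5 × 1.1 = -6.05°C → T = 3.05°C
3100 → 500 m (dry descent, 9.8°C/km): ΔT = +9.8 × 2.6 = +25.48°C → T = 28.53°C

28.53°C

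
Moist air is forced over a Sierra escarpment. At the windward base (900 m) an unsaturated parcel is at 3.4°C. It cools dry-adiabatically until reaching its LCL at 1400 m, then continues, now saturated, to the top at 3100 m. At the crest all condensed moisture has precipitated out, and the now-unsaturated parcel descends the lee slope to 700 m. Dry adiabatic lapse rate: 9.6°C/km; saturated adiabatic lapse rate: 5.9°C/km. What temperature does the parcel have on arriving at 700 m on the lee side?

900 → 1400 m (dry, 9.6°C/km): ΔT = -9.6 × 0.5 = -4.8°C → T = -1.4°C
1400 → 3100 m (saturated, 5.9°C/km): ΔT = -5.9 × 1.7 = -10.03°C → T = -11.43°C
3100 → 700 m (dry descent, 9.6°C/km): ΔT = +9.6 × 2.4 = +23.04°C → T = 11.61°C

11.61°C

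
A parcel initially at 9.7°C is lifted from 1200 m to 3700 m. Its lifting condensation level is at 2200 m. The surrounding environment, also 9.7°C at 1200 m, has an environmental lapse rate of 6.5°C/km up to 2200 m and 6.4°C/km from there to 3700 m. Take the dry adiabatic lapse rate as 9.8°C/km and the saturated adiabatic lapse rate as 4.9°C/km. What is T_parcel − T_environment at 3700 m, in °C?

-1.05°C (parcel cooler than environment)

Parcel:
  1200 → 2200 m (dry, 9.8°C/km): ΔT = -9.8 × 1 = -9.8°C → T = -0.1°C
  2200 → 3700 m (saturated, 4.9°C/km): ΔT = -4.9 × 1.5 = -7.35°C → T = -7.45°C
Environment:
  1200 → 2200 m (environment, lower layer, 6.5°C/km): ΔT = -6.5 × 1 = -6.5°C → T = 3.2°C
  2200 → 3700 m (environment, upper layer, 6.4°C/km): ΔT = -6.4 × 1.5 = -9.6°C → T = -6.4°C
T_parcel − T_env = -7.45 − (-6.4) = -1.05°C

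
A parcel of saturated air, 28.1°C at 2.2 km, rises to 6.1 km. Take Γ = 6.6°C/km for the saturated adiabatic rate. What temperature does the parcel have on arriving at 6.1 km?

2.36°C

2200 → 6100 m (saturated adiabatic, 6.6°C/km): ΔT = -6.6 × 3.9 = -25.74°C → T = 2.36°C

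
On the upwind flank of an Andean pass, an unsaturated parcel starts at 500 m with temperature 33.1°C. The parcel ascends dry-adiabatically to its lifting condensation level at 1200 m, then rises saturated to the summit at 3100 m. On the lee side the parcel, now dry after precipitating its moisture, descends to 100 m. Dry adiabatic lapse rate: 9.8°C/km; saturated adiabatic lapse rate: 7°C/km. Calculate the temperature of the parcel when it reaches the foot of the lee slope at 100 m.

42.34°C

500 → 1200 m (dry, 9.8°C/km): ΔT = -9.8 × 0.7 = -6.86°C → T = 26.24°C
1200 → 3100 m (saturated, 7°C/km): ΔT = -7 × 1.9 = -13.3°C → T = 12.94°C
3100 → 100 m (dry descent, 9.8°C/km): ΔT = +9.8 × 3 = +29.4°C → T = 42.34°C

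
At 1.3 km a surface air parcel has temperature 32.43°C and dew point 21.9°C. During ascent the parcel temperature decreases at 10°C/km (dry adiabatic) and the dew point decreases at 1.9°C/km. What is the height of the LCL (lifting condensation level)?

2.6 km

T and T_d converge at 10 − 1.9 = 8.1°C per km
Height above start = (32.43 − 21.9) / 8.1 = 1.3 km
LCL altitude = 1300 m + 1300 m = 2600 m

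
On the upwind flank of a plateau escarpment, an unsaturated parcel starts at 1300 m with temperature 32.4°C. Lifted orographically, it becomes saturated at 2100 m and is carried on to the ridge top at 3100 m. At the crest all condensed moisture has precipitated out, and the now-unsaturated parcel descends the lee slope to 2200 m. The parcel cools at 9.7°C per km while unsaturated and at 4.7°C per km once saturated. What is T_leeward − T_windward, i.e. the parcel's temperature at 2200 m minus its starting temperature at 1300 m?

-3.73°C

1300 → 2100 m (dry, 9.7°C/km): ΔT = -9.7 × 0.8 = -7.76°C → T = 24.64°C
2100 → 3100 m (saturated, 4.7°C/km): ΔT = -4.7 × 1 = -4.7°C → T = 19.94°C
3100 → 2200 m (dry descent, 9.7°C/km): ΔT = +9.7 × 0.9 = +8.73°C → T = 28.67°C
Net change vs windward start: 28.67 − 32.4 = -3.73°C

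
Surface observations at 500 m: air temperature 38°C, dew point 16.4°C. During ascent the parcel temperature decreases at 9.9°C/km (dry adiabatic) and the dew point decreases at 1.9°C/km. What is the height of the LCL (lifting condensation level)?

3200 m

T and T_d converge at 9.9 − 1.9 = 8°C per km
Height above start = (38 − 16.4) / 8 = 2.7 km
LCL altitude = 500 m + 2700 m = 3200 m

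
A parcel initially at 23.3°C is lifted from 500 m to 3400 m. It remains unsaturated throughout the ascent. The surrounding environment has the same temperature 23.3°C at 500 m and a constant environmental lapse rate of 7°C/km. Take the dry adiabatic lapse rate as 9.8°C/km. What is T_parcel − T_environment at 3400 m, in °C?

-8.12°C (parcel cooler than environment)

Parcel:
  500 → 3400 m (dry, 9.8°C/km): ΔT = -9.8 × 2.9 = -28.42°C → T = -5.12°C
Environment:
  500 → 3400 m (environment, 7°C/km): ΔT = -7 × 2.9 = -20.3°C → T = 3°C
T_parcel − T_env = -5.12 − 3 = -8.12°C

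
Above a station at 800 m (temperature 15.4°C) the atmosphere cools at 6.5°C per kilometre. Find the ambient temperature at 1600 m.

10.2°C

800–1600 m, environmental: Δz = 0.8 km ⇒ ΔT = -5.2°C; T = 10.2°C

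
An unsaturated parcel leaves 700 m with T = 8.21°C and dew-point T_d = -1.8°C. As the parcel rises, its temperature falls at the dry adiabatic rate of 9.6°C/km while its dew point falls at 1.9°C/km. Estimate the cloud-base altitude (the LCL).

T and T_d converge at 9.6 − 1.9 = 7.7°C per km
Height above start = (8.21 − (-1.8)) / 7.7 = 1.3 km
LCL altitude = 700 m + 1300 m = 2000 m

2000 m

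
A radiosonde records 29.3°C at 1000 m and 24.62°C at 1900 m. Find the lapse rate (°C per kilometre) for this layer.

5.2°C/km

Γ = −ΔT/Δz = (29.3 − 24.62) / (1900 − 1000) m
  = 4.68°C / 0.9 km = 5.2°C/km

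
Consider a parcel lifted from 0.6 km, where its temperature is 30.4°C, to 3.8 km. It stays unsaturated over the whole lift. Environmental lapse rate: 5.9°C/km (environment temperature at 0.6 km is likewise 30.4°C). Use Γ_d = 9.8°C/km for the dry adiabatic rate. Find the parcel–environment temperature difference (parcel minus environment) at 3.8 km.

Parcel:
  Dry to 3800 m: -9.8 × 3.2 km = -31.36°C, so T = -0.96°C.
Environment:
  Environment to 3800 m: -5.9 × 3.2 km = -18.88°C, so T = 11.52°C.
T_parcel − T_env = -0.96 − 11.52 = -12.48°C

-12.48°C (parcel cooler than environment)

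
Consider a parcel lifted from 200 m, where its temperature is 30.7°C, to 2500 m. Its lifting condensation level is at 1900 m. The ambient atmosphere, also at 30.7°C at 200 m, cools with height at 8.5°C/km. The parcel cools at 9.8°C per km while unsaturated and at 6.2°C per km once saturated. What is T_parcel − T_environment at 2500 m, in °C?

-0.83°C (parcel cooler than environment)

Parcel:
  Dry to 1900 m: -9.8 × 1.7 km = -16.66°C, so T = 14.04°C.
  Saturated to 2500 m: -6.2 × 0.6 km = -3.72°C, so T = 10.32°C.
Environment:
  Environment to 2500 m: -8.5 × 2.3 km = -19.55°C, so T = 11.15°C.
T_parcel − T_env = 10.32 − 11.15 = -0.83°C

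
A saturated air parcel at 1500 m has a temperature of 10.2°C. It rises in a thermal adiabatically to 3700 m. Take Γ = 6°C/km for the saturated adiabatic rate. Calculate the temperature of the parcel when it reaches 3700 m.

-3°C

1500–3700 m, saturated adiabatic: Δz = 2.2 km ⇒ ΔT = -13.2°C; T = -3°C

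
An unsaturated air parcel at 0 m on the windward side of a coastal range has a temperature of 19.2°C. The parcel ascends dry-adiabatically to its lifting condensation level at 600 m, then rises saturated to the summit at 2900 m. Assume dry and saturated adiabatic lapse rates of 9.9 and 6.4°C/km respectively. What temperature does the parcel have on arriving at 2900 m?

0 → 600 m (dry, 9.9°C/km): ΔT = -9.9 × 0.6 = -5.94°C → T = 13.26°C
600 → 2900 m (saturated, 6.4°C/km): ΔT = -6.4 × 2.3 = -14.72°C → T = -1.46°C

-1.46°C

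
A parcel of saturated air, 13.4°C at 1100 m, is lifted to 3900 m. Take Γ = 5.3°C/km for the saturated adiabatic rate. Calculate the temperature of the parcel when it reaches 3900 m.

From 1100 m to 3900 m (saturated adiabatic): cools by 5.3 × 2.8 = 14.84°C, giving -1.44°C.

-1.44°C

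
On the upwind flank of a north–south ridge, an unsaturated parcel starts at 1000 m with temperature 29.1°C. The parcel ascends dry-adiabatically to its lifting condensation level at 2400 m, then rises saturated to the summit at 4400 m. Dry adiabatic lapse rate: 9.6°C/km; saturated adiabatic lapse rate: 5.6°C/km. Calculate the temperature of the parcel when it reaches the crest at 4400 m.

Dry to 2400 m: -9.6 × 1.4 km = -13.44°C, so T = 15.66°C.
Saturated to 4400 m: -5.6 × 2 km = -11.2°C, so T = 4.46°C.

4.46°C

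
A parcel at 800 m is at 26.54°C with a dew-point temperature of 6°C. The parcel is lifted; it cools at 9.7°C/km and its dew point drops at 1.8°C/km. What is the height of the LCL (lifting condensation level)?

3400 m

T and T_d converge at 9.7 − 1.8 = 7.9°C per km
Height above start = (26.54 − 6) / 7.9 = 2.6 km
LCL altitude = 800 m + 2600 m = 3400 m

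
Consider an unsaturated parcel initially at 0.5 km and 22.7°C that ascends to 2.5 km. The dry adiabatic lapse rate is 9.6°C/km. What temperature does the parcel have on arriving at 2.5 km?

3.5°C

Dry adiabatic to 2500 m: -9.6 × 2 km = -19.2°C, so T = 3.5°C.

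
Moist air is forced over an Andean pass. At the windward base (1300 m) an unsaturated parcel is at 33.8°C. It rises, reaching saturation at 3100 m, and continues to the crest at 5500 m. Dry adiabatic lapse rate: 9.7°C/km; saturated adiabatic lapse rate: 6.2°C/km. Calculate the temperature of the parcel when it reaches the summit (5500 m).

1.46°C

Dry to 3100 m: -9.7 × 1.8 km = -17.46°C, so T = 16.34°C.
Saturated to 5500 m: -6.2 × 2.4 km = -14.88°C, so T = 1.46°C.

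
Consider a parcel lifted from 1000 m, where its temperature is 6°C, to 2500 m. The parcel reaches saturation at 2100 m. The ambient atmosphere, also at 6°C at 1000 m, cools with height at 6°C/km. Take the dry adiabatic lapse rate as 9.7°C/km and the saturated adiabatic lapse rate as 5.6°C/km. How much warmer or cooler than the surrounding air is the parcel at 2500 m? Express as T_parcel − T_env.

Parcel:
  1000 → 2100 m (dry, 9.7°C/km): ΔT = -9.7 × 1.1 = -10.67°C → T = -4.67°C
  2100 → 2500 m (saturated, 5.6°C/km): ΔT = -5.6 × 0.4 = -2.24°C → T = -6.91°C
Environment:
  1000 → 2500 m (environment, 6°C/km): ΔT = -6 × 1.5 = -9°C → T = -3°C
T_parcel − T_env = -6.91 − (-3) = -3.91°C

-3.91°C (parcel cooler than environment)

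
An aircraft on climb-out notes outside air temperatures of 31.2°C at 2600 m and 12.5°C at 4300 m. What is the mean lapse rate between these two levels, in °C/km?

Γ = −ΔT/Δz = (31.2 − 12.5) / (4300 − 2600) m
  = 18.7°C / 1.7 km = 11°C/km

11°C/km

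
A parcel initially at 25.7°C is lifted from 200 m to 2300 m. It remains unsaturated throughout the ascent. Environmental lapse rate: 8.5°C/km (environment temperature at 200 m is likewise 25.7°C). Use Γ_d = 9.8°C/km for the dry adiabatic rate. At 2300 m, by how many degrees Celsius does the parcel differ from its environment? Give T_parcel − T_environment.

-2.73°C (parcel cooler than environment)

Parcel:
  From 200 m to 2300 m (dry): cools by 9.8 × 2.1 = 20.58°C, giving 5.12°C.
Environment:
  From 200 m to 2300 m (environment): cools by 8.5 × 2.1 = 17.85°C, giving 7.85°C.
T_parcel − T_env = 5.12 − 7.85 = -2.73°C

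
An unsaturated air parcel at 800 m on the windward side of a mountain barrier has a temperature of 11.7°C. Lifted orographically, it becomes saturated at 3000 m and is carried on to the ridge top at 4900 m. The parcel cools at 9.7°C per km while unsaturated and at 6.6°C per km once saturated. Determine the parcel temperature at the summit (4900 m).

-22.18°C

800 → 3000 m (dry, 9.7°C/km): ΔT = -9.7 × 2.2 = -21.34°C → T = -9.64°C
3000 → 4900 m (saturated, 6.6°C/km): ΔT = -6.6 × 1.9 = -12.54°C → T = -22.18°C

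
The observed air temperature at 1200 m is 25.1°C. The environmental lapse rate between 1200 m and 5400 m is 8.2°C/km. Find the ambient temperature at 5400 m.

-9.34°C

Environmental to 5400 m: -8.2 × 4.2 km = -34.44°C, so T = -9.34°C.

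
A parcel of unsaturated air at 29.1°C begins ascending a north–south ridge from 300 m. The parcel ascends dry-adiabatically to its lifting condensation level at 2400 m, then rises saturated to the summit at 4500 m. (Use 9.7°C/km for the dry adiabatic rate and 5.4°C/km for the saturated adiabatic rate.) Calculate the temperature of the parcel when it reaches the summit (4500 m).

-2.61°C

300 → 2400 m (dry, 9.7°C/km): ΔT = -9.7 × 2.1 = -20.37°C → T = 8.73°C
2400 → 4500 m (saturated, 5.4°C/km): ΔT = -5.4 × 2.1 = -11.34°C → T = -2.61°C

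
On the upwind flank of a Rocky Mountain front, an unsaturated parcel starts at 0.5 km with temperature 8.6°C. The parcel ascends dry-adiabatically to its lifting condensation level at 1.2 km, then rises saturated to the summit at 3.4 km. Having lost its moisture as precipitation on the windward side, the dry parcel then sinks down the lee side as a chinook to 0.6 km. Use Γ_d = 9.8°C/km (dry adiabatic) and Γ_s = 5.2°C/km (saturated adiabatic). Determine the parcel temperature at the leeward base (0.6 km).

Dry to 1200 m: -9.8 × 0.7 km = -6.86°C, so T = 1.74°C.
Saturated to 3400 m: -5.2 × 2.2 km = -11.44°C, so T = -9.7°C.
Dry descent to 600 m: +9.8 × 2.8 km = +27.44°C, so T = 17.74°C.

17.74°C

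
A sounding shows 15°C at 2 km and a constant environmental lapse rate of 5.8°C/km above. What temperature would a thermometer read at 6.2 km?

-9.36°C

2000 → 6200 m (environmental, 5.8°C/km): ΔT = -5.8 × 4.2 = -24.36°C → T = -9.36°C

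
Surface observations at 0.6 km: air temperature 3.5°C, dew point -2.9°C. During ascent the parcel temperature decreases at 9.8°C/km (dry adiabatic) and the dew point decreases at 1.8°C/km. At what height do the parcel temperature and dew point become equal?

T and T_d converge at 9.8 − 1.8 = 8°C per km
Height above start = (3.5 − (-2.9)) / 8 = 0.8 km
LCL altitude = 600 m + 800 m = 1400 m

1.4 km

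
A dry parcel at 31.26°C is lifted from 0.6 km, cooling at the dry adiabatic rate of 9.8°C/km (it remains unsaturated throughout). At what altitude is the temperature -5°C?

4.3 km

Height above start = (31.26 − (-5)) / 9.8 = 3.7 km
Altitude = 600 m + 3700 m = 4300 m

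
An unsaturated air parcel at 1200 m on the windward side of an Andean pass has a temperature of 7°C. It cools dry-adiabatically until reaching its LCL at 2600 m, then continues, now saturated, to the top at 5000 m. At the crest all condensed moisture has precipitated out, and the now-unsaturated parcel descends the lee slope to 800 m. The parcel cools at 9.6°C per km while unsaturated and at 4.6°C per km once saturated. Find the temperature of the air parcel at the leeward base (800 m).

22.84°C

From 1200 m to 2600 m (dry): cools by 9.6 × 1.4 = 13.44°C, giving -6.44°C.
From 2600 m to 5000 m (saturated): cools by 4.6 × 2.4 = 11.04°C, giving -17.48°C.
From 5000 m to 800 m (dry descent): warms by 9.6 × 4.2 = 40.32°C, giving 22.84°C.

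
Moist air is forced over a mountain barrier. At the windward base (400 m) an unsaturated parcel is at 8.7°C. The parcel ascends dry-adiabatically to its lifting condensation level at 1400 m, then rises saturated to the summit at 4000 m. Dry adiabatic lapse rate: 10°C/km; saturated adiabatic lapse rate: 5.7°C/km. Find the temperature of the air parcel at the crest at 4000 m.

-16.12°C

Dry to 1400 m: -10 × 1 km = -10°C, so T = -1.3°C.
Saturated to 4000 m: -5.7 × 2.6 km = -14.82°C, so T = -16.12°C.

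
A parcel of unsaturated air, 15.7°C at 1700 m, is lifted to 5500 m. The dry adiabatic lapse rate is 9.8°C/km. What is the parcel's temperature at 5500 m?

-21.54°C

From 1700 m to 5500 m (dry adiabatic): cools by 9.8 × 3.8 = 37.24°C, giving -21.54°C.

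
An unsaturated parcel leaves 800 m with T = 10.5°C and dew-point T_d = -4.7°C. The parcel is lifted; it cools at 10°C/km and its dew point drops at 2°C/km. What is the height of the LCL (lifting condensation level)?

2700 m

T and T_d converge at 10 − 2 = 8°C per km
Height above start = (10.5 − (-4.7)) / 8 = 1.9 km
LCL altitude = 800 m + 1900 m = 2700 m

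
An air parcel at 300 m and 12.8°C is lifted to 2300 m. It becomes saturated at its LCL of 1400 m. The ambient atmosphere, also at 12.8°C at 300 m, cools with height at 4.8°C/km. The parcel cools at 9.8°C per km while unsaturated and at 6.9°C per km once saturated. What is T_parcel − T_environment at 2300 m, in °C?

-7.39°C (parcel cooler than environment)

Parcel:
  Dry to 1400 m: -9.8 × 1.1 km = -10.78°C, so T = 2.02°C.
  Saturated to 2300 m: -6.9 × 0.9 km = -6.21°C, so T = -4.19°C.
Environment:
  Environment to 2300 m: -4.8 × 2 km = -9.6°C, so T = 3.2°C.
T_parcel − T_env = -4.19 − 3.2 = -7.39°C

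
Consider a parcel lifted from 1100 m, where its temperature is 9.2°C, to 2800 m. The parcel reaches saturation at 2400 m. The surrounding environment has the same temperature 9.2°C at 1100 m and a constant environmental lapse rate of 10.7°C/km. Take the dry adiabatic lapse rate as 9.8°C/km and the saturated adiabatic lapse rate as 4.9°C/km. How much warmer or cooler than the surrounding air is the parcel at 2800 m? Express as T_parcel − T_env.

+3.49°C (parcel warmer than environment)

Parcel:
  1100 → 2400 m (dry, 9.8°C/km): ΔT = -9.8 × 1.3 = -12.74°C → T = -3.54°C
  2400 → 2800 m (saturated, 4.9°C/km): ΔT = -4.9 × 0.4 = -1.96°C → T = -5.5°C
Environment:
  1100 → 2800 m (environment, 10.7°C/km): ΔT = -10.7 × 1.7 = -18.19°C → T = -8.99°C
T_parcel − T_env = -5.5 − (-8.99) = +3.49°C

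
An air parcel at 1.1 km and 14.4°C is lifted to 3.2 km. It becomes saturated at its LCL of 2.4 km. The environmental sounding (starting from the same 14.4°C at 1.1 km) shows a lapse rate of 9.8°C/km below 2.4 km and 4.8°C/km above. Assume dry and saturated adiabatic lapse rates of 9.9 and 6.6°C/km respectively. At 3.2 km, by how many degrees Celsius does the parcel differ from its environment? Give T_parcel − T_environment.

Parcel:
  1100–2400 m, dry: Δz = 1.3 km ⇒ ΔT = -12.87°C; T = 1.53°C
  2400–3200 m, saturated: Δz = 0.8 km ⇒ ΔT = -5.28°C; T = -3.75°C
Environment:
  1100–2400 m, environment, lower layer: Δz = 1.3 km ⇒ ΔT = -12.74°C; T = 1.66°C
  2400–3200 m, environment, upper layer: Δz = 0.8 km ⇒ ΔT = -3.84°C; T = -2.18°C
T_parcel − T_env = -3.75 − (-2.18) = -1.57°C

-1.57°C (parcel cooler than environment)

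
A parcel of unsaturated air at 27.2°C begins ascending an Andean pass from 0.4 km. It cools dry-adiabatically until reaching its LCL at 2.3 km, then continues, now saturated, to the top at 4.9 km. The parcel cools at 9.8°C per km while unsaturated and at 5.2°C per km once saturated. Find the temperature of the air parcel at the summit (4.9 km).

-4.94°C

Dry to 2300 m: -9.8 × 1.9 km = -18.62°C, so T = 8.58°C.
Saturated to 4900 m: -5.2 × 2.6 km = -13.52°C, so T = -4.94°C.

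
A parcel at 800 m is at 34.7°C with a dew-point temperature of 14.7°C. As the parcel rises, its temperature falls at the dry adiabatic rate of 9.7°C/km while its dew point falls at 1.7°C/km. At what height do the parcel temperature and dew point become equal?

3300 m

T and T_d converge at 9.7 − 1.7 = 8°C per km
Height above start = (34.7 − 14.7) / 8 = 2.5 km
LCL altitude = 800 m + 2500 m = 3300 m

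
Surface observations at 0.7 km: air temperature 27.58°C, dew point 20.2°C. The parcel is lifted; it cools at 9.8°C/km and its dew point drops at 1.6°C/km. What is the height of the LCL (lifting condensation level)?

1.6 km

T and T_d converge at 9.8 − 1.6 = 8.2°C per km
Height above start = (27.58 − 20.2) / 8.2 = 0.9 km
LCL altitude = 700 m + 900 m = 1600 m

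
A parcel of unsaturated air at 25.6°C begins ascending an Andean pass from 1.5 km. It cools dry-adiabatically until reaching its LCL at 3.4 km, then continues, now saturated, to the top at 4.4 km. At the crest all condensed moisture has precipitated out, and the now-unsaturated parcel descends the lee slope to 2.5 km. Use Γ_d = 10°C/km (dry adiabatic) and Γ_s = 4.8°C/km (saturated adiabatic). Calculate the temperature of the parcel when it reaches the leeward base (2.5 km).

20.8°C

1500–3400 m, dry: Δz = 1.9 km ⇒ ΔT = -19°C; T = 6.6°C
3400–4400 m, saturated: Δz = 1 km ⇒ ΔT = -4.8°C; T = 1.8°C
4400–2500 m, dry descent: Δz = 1.9 km ⇒ ΔT = +19°C; T = 20.8°C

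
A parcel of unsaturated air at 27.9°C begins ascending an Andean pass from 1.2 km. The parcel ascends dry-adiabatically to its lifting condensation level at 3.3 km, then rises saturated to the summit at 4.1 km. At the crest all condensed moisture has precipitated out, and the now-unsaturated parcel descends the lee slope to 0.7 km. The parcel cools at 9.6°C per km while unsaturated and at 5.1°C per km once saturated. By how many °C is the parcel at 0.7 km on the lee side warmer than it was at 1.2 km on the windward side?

1200–3300 m, dry: Δz = 2.1 km ⇒ ΔT = -20.16°C; T = 7.74°C
3300–4100 m, saturated: Δz = 0.8 km ⇒ ΔT = -4.08°C; T = 3.66°C
4100–700 m, dry descent: Δz = 3.4 km ⇒ ΔT = +32.64°C; T = 36.3°C
Net change vs windward start: 36.3 − 27.9 = +8.4°C

+8.4°C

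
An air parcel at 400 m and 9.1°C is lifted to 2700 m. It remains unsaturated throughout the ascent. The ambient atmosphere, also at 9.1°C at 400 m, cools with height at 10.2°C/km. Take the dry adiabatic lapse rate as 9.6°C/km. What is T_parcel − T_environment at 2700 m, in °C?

Parcel:
  400 → 2700 m (dry, 9.6°C/km): ΔT = -9.6 × 2.3 = -22.08°C → T = -12.98°C
Environment:
  400 → 2700 m (environment, 10.2°C/km): ΔT = -10.2 × 2.3 = -23.46°C → T = -14.36°C
T_parcel − T_env = -12.98 − (-14.36) = +1.38°C

+1.38°C (parcel warmer than environment)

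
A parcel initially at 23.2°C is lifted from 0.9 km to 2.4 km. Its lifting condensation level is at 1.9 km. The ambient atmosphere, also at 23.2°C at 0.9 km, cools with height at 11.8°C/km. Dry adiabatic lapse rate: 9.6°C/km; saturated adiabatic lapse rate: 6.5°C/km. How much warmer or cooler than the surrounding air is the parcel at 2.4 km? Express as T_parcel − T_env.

+4.85°C (parcel warmer than environment)

Parcel:
  900–1900 m, dry: Δz = 1 km ⇒ ΔT = -9.6°C; T = 13.6°C
  1900–2400 m, saturated: Δz = 0.5 km ⇒ ΔT = -3.25°C; T = 10.35°C
Environment:
  900–2400 m, environment: Δz = 1.5 km ⇒ ΔT = -17.7°C; T = 5.5°C
T_parcel − T_env = 10.35 − 5.5 = +4.85°C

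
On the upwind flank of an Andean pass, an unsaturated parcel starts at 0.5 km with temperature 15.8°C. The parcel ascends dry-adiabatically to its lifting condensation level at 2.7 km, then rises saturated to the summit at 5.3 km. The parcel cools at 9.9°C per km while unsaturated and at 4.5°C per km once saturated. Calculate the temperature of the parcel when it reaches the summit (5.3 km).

-17.68°C

500 → 2700 m (dry, 9.9°C/km): ΔT = -9.9 × 2.2 = -21.78°C → T = -5.98°C
2700 → 5300 m (saturated, 4.5°C/km): ΔT = -4.5 × 2.6 = -11.7°C → T = -17.68°C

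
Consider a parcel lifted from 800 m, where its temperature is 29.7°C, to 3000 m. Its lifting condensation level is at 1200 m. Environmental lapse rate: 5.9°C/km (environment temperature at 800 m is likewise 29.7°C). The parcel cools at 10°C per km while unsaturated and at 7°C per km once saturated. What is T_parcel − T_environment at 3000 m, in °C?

-3.62°C (parcel cooler than environment)

Parcel:
  800–1200 m, dry: Δz = 0.4 km ⇒ ΔT = -4°C; T = 25.7°C
  1200–3000 m, saturated: Δz = 1.8 km ⇒ ΔT = -12.6°C; T = 13.1°C
Environment:
  800–3000 m, environment: Δz = 2.2 km ⇒ ΔT = -12.98°C; T = 16.72°C
T_parcel − T_env = 13.1 − 16.72 = -3.62°C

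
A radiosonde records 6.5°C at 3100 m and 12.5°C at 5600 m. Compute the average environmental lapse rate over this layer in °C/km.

-2.4°C/km

Γ = −ΔT/Δz = (6.5 − 12.5) / (5600 − 3100) m
  = -6°C / 2.5 km = -2.4°C/km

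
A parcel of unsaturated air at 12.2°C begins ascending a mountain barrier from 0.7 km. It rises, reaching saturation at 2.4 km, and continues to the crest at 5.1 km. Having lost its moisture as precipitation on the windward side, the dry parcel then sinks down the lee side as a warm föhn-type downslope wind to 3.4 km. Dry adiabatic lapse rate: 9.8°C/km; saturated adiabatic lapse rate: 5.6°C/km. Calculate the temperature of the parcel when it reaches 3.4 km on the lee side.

-2.92°C

Dry to 2400 m: -9.8 × 1.7 km = -16.66°C, so T = -4.46°C.
Saturated to 5100 m: -5.6 × 2.7 km = -15.12°C, so T = -19.58°C.
Dry descent to 3400 m: +9.8 × 1.7 km = +16.66°C, so T = -2.92°C.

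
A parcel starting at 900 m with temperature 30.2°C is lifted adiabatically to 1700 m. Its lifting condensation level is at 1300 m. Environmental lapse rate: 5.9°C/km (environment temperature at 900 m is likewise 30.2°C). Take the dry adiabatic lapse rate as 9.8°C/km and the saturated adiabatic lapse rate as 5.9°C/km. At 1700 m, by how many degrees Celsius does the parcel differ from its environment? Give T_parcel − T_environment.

Parcel:
  From 900 m to 1300 m (dry): cools by 9.8 × 0.4 = 3.92°C, giving 26.28°C.
  From 1300 m to 1700 m (saturated): cools by 5.9 × 0.4 = 2.36°C, giving 23.92°C.
Environment:
  From 900 m to 1700 m (environment): cools by 5.9 × 0.8 = 4.72°C, giving 25.48°C.
T_parcel − T_env = 23.92 − 25.48 = -1.56°C

-1.56°C (parcel cooler than environment)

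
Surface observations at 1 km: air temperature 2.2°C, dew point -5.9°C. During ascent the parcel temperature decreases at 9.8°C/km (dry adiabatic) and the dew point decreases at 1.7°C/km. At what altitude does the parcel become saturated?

2 km

T and T_d converge at 9.8 − 1.7 = 8.1°C per km
Height above start = (2.2 − (-5.9)) / 8.1 = 1 km
LCL altitude = 1000 m + 1000 m = 2000 m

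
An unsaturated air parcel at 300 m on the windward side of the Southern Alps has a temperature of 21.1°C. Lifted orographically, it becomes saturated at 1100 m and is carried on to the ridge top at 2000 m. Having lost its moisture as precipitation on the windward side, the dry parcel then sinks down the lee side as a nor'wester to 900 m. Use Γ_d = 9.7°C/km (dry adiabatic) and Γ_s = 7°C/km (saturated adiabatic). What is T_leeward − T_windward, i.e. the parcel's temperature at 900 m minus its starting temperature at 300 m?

300–1100 m, dry: Δz = 0.8 km ⇒ ΔT = -7.76°C; T = 13.34°C
1100–2000 m, saturated: Δz = 0.9 km ⇒ ΔT = -6.3°C; T = 7.04°C
2000–900 m, dry descent: Δz = 1.1 km ⇒ ΔT = +10.67°C; T = 17.71°C
Net change vs windward start: 17.71 − 21.1 = -3.39°C

-3.39°C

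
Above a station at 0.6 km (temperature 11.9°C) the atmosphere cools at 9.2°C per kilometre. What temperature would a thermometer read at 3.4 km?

-13.86°C

From 600 m to 3400 m (environmental): cools by 9.2 × 2.8 = 25.76°C, giving -13.86°C.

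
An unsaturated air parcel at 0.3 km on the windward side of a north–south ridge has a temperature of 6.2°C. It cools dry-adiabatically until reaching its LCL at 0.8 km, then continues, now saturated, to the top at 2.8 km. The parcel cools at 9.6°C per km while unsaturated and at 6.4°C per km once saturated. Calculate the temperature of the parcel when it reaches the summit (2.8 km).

-11.4°C

300 → 800 m (dry, 9.6°C/km): ΔT = -9.6 × 0.5 = -4.8°C → T = 1.4°C
800 → 2800 m (saturated, 6.4°C/km): ΔT = -6.4 × 2 = -12.8°C → T = -11.4°C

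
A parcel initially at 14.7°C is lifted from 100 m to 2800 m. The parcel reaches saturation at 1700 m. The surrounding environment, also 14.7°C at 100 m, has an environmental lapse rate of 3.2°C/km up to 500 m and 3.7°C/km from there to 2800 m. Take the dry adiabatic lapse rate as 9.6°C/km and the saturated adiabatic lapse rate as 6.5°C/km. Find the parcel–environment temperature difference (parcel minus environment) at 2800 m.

-12.72°C (parcel cooler than environment)

Parcel:
  100–1700 m, dry: Δz = 1.6 km ⇒ ΔT = -15.36°C; T = -0.66°C
  1700–2800 m, saturated: Δz = 1.1 km ⇒ ΔT = -7.15°C; T = -7.81°C
Environment:
  100–500 m, environment, lower layer: Δz = 0.4 km ⇒ ΔT = -1.28°C; T = 13.42°C
  500–2800 m, environment, upper layer: Δz = 2.3 km ⇒ ΔT = -8.51°C; T = 4.91°C
T_parcel − T_env = -7.81 − 4.91 = -12.72°C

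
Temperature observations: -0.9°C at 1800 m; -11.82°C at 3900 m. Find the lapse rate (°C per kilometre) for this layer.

5.2°C/km

Γ = −ΔT/Δz = (-0.9 − (-11.82)) / (3900 − 1800) m
  = 10.92°C / 2.1 km = 5.2°C/km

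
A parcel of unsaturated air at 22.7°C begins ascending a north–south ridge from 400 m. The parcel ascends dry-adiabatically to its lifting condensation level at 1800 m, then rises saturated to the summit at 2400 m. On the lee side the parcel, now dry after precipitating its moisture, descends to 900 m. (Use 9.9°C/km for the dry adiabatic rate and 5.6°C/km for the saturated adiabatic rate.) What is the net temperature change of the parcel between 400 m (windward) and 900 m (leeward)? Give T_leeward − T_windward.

-2.37°C

400 → 1800 m (dry, 9.9°C/km): ΔT = -9.9 × 1.4 = -13.86°C → T = 8.84°C
1800 → 2400 m (saturated, 5.6°C/km): ΔT = -5.6 × 0.6 = -3.36°C → T = 5.48°C
2400 → 900 m (dry descent, 9.9°C/km): ΔT = +9.9 × 1.5 = +14.85°C → T = 20.33°C
Net change vs windward start: 20.33 − 22.7 = -2.37°C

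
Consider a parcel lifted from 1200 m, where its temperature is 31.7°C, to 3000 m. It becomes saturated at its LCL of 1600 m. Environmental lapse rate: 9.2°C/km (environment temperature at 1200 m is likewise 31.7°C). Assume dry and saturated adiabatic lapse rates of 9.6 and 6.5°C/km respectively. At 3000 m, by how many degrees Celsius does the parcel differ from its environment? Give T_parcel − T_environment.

+3.62°C (parcel warmer than environment)

Parcel:
  1200–1600 m, dry: Δz = 0.4 km ⇒ ΔT = -3.84°C; T = 27.86°C
  1600–3000 m, saturated: Δz = 1.4 km ⇒ ΔT = -9.1°C; T = 18.76°C
Environment:
  1200–3000 m, environment: Δz = 1.8 km ⇒ ΔT = -16.56°C; T = 15.14°C
T_parcel − T_env = 18.76 − 15.14 = +3.62°C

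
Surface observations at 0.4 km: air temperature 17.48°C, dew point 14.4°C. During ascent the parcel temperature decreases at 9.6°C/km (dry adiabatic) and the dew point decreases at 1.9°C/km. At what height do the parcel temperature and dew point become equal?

0.8 km

T and T_d converge at 9.6 − 1.9 = 7.7°C per km
Height above start = (17.48 − 14.4) / 7.7 = 0.4 km
LCL altitude = 400 m + 400 m = 800 m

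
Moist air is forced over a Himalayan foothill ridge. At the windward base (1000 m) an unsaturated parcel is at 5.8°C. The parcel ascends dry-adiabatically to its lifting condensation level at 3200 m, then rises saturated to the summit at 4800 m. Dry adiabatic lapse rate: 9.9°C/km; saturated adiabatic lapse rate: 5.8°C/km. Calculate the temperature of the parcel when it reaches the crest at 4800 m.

-25.26°C

1000–3200 m, dry: Δz = 2.2 km ⇒ ΔT = -21.78°C; T = -15.98°C
3200–4800 m, saturated: Δz = 1.6 km ⇒ ΔT = -9.28°C; T = -25.26°C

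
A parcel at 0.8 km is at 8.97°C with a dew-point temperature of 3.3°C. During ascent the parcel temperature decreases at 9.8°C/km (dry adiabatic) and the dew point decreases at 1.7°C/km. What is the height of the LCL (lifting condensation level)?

T and T_d converge at 9.8 − 1.7 = 8.1°C per km
Height above start = (8.97 − 3.3) / 8.1 = 0.7 km
LCL altitude = 800 m + 700 m = 1500 m

1.5 km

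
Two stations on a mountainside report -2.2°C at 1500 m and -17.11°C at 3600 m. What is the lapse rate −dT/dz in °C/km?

7.1°C/km

Γ = −ΔT/Δz = (-2.2 − (-17.11)) / (3600 − 1500) m
  = 14.91°C / 2.1 km = 7.1°C/km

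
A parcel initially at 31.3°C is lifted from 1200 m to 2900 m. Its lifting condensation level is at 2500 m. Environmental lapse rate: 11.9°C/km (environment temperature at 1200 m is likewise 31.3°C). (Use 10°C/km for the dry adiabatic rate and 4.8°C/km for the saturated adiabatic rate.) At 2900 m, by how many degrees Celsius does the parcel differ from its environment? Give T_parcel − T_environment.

Parcel:
  Dry to 2500 m: -10 × 1.3 km = -13°C, so T = 18.3°C.
  Saturated to 2900 m: -4.8 × 0.4 km = -1.92°C, so T = 16.38°C.
Environment:
  Environment to 2900 m: -11.9 × 1.7 km = -20.23°C, so T = 11.07°C.
T_parcel − T_env = 16.38 − 11.07 = +5.31°C

+5.31°C (parcel warmer than environment)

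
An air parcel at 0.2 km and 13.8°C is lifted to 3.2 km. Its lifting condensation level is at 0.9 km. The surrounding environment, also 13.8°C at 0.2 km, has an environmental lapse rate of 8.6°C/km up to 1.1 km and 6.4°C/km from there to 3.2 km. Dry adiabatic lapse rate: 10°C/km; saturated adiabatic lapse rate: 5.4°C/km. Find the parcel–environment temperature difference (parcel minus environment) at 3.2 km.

Parcel:
  From 200 m to 900 m (dry): cools by 10 × 0.7 = 7°C, giving 6.8°C.
  From 900 m to 3200 m (saturated): cools by 5.4 × 2.3 = 12.42°C, giving -5.62°C.
Environment:
  From 200 m to 1100 m (environment, lower layer): cools by 8.6 × 0.9 = 7.74°C, giving 6.06°C.
  From 1100 m to 3200 m (environment, upper layer): cools by 6.4 × 2.1 = 13.44°C, giving -7.38°C.
T_parcel − T_env = -5.62 − (-7.38) = +1.76°C

+1.76°C (parcel warmer than environment)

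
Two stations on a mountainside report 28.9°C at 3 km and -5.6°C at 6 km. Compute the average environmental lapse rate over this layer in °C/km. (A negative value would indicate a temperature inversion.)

11.5°C/km

Γ = −ΔT/Δz = (28.9 − (-5.6)) / (6000 − 3000) m
  = 34.5°C / 3 km = 11.5°C/km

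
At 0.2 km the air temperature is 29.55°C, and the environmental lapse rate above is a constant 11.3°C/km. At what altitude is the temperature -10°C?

3.7 km

Height above start = (29.55 − (-10)) / 11.3 = 3.5 km
Altitude = 200 m + 3500 m = 3700 m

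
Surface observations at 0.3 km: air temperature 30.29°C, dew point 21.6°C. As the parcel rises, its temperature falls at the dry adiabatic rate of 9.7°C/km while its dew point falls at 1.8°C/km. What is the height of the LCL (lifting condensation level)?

1.4 km

T and T_d converge at 9.7 − 1.8 = 7.9°C per km
Height above start = (30.29 − 21.6) / 7.9 = 1.1 km
LCL altitude = 300 m + 1100 m = 1400 m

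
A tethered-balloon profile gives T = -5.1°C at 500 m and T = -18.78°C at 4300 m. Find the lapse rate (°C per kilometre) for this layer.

Γ = −ΔT/Δz = (-5.1 − (-18.78)) / (4300 − 500) m
  = 13.68°C / 3.8 km = 3.6°C/km

3.6°C/km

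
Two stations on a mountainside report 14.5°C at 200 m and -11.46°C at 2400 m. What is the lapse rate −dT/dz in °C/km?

Γ = −ΔT/Δz = (14.5 − (-11.46)) / (2400 − 200) m
  = 25.96°C / 2.2 km = 11.8°C/km

11.8°C/km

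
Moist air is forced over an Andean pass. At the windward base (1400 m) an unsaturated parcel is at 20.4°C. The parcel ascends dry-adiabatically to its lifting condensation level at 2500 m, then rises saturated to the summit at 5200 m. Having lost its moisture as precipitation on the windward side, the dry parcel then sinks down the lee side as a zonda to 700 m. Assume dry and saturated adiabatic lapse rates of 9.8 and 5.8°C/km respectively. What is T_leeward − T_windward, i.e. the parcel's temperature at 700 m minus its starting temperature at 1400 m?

From 1400 m to 2500 m (dry): cools by 9.8 × 1.1 = 10.78°C, giving 9.62°C.
From 2500 m to 5200 m (saturated): cools by 5.8 × 2.7 = 15.66°C, giving -6.04°C.
From 5200 m to 700 m (dry descent): warms by 9.8 × 4.5 = 44.1°C, giving 38.06°C.
Net change vs windward start: 38.06 − 20.4 = +17.66°C

+17.66°C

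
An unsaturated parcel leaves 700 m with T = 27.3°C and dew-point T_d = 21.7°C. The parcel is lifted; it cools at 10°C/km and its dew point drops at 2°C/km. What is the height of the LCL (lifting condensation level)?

1400 m

T and T_d converge at 10 − 2 = 8°C per km
Height above start = (27.3 − 21.7) / 8 = 0.7 km
LCL altitude = 700 m + 700 m = 1400 m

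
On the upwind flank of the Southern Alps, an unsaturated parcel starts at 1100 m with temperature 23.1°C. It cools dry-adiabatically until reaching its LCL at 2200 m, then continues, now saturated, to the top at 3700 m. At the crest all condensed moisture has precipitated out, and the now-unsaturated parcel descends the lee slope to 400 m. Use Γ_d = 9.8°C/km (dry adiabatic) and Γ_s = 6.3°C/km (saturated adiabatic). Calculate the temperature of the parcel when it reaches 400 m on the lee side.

1100 → 2200 m (dry, 9.8°C/km): ΔT = -9.8 × 1.1 = -10.78°C → T = 12.32°C
2200 → 3700 m (saturated, 6.3°C/km): ΔT = -6.3 × 1.5 = -9.45°C → T = 2.87°C
3700 → 400 m (dry descent, 9.8°C/km): ΔT = +9.8 × 3.3 = +32.34°C → T = 35.21°C

35.21°C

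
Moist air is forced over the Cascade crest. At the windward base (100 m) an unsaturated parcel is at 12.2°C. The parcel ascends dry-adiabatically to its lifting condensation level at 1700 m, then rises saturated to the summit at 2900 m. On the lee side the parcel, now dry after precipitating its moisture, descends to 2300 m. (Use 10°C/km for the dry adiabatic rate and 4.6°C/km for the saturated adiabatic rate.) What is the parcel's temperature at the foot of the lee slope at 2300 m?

From 100 m to 1700 m (dry): cools by 10 × 1.6 = 16°C, giving -3.8°C.
From 1700 m to 2900 m (saturated): cools by 4.6 × 1.2 = 5.52°C, giving -9.32°C.
From 2900 m to 2300 m (dry descent): warms by 10 × 0.6 = 6°C, giving -3.32°C.

-3.32°C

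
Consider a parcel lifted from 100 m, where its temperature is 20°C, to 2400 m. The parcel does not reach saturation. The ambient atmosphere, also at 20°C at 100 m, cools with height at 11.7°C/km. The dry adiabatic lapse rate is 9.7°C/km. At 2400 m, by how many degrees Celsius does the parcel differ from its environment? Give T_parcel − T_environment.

Parcel:
  From 100 m to 2400 m (dry): cools by 9.7 × 2.3 = 22.31°C, giving -2.31°C.
Environment:
  From 100 m to 2400 m (environment): cools by 11.7 × 2.3 = 26.91°C, giving -6.91°C.
T_parcel − T_env = -2.31 − (-6.91) = +4.6°C

+4.6°C (parcel warmer than environment)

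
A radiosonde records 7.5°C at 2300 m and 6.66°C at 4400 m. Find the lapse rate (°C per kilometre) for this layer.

Γ = −ΔT/Δz = (7.5 − 6.66) / (4400 − 2300) m
  = 0.84°C / 2.1 km = 0.4°C/km

0.4°C/km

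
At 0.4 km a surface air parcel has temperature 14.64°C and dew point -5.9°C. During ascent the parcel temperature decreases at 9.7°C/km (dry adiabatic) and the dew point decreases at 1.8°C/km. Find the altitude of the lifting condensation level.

3 km

T and T_d converge at 9.7 − 1.8 = 7.9°C per km
Height above start = (14.64 − (-5.9)) / 7.9 = 2.6 km
LCL altitude = 400 m + 2600 m = 3000 m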